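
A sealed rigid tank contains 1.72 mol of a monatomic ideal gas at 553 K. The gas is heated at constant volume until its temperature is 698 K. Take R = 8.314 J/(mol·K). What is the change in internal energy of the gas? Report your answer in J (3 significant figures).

ΔU ≈ 3110 J

Constant volume ⇒ W = 0, so Q = ΔU = nCᵥΔT with Cᵥ = 3R/2 = 12.47 J/(mol·K).
ΔU = (1.72)(12.47)(698 − 553) = 3110 J.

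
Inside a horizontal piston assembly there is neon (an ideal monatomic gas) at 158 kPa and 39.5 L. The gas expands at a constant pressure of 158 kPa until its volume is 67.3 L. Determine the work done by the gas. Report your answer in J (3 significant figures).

Isobaric: W = P ΔV.
W = (158 kPa)(67.3 − 39.5 L) = (158)(27.8) = 4392 J.

W ≈ 4390 J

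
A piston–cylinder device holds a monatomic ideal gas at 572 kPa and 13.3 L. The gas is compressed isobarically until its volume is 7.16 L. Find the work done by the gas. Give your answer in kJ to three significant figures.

W ≈ -3.51 kJ

Isobaric: W = P ΔV.
W = (572 kPa)(7.16 − 13.3 L) = (572)(-6.14) = -3512 J.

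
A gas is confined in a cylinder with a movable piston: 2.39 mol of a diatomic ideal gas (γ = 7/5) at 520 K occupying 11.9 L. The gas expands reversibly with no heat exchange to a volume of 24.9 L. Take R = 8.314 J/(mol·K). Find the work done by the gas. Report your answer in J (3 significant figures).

Adiabatic: TV^(γ−1) = const with γ = 7/5.
T₂ = T₁ (V₁/V₂)^(γ−1) = 520 × (11.9/24.9)^0.4 = 520 × 0.7443 = 387 K.
W_by = nCᵥ(T₁ − T₂) = (2.39)(20.79)(520 − 387) = 6606 J.

W ≈ 6610 J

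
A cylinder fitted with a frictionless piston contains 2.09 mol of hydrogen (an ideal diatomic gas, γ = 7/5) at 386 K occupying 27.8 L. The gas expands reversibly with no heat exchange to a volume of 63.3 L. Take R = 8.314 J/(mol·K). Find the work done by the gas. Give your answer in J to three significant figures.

W ≈ 4700 J

Adiabatic: TV^(γ−1) = const with γ = 7/5.
T₂ = T₁ (V₁/V₂)^(γ−1) = 386 × (27.8/63.3)^0.4 = 386 × 0.7195 = 277.7 K.
W_by = nCᵥ(T₁ − T₂) = (2.09)(20.79)(386 − 277.7) = 4703 J.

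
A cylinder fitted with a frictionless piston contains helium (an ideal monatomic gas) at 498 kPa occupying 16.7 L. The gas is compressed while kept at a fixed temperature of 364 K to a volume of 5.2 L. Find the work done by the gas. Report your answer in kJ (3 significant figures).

W ≈ -9.70 kJ

Isothermal: W = nRT ln(V₂/V₁) = P₁V₁ ln(V₂/V₁).
P₁V₁ = (498 kPa)(16.7 L) = 8317 J.
W = 8317 × ln(5.2/16.7) = 8317 × -1.167
W_by_gas = -9703 J.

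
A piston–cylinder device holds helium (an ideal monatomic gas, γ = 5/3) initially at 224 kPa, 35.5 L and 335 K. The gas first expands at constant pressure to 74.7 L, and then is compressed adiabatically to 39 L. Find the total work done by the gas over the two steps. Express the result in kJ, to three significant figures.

Step 1 (isobaric): W = PΔV = (224 kPa)(74.7 − 35.5 L) = 8781 J.
After step 1: P = 224 kPa, V = 74.7 L, T = 704.9 K.
Step 2 (adiabatic): W = (P₁V₁ − P₂V₂)/(γ−1) = (16733 − 25807)/0.667 = -13611 J.
W_total = 8781 − 13611 = -4831 J.

W_total ≈ -4.83 kJ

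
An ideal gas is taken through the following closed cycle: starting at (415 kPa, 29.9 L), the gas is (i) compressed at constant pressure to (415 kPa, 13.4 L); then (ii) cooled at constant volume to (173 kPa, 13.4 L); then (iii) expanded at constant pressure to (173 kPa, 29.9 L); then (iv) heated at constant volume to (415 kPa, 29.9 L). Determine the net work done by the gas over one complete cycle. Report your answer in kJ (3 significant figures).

Constant-volume legs do no work.
W(i) = (415)(13.4 − 29.9) = -6848 J; W(iii) = (173)(29.9 − 13.4) = 2854 J.
W_net = -6848 + 2854 = -3993 J (the counter-clockwise enclosed area).

W_net ≈ -3.99 kJ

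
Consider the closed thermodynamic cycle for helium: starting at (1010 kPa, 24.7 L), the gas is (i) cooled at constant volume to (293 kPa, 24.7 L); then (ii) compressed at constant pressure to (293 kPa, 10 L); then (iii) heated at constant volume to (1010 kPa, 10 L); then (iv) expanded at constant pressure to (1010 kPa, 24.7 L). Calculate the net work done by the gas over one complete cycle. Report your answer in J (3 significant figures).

W_net ≈ 10500 J

Constant-volume legs do no work.
W(ii) = (293)(10 − 24.7) = -4307 J; W(iv) = (1010)(24.7 − 10) = 14847 J.
W_net = -4307 + 14847 = 10540 J (the clockwise enclosed area).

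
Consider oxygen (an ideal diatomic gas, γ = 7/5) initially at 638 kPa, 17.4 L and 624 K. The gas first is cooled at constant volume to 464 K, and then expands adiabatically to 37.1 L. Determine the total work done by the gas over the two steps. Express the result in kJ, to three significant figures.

Step 1 (isochoric): W = 0 (constant volume).
After step 1: P = 474.4 kPa (V unchanged).
Step 2 (adiabatic): W = (P₁V₁ − P₂V₂)/(γ−1) = (8255 − 6098)/0.4 = 5392 J.
W_total = 0 + 5392 = 5392 J.

W_total ≈ 5.39 kJ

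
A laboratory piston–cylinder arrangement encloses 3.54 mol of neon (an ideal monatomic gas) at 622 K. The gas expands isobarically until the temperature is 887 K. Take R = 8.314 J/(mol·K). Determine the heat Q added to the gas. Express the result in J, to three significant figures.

Isobaric: W = nRΔT = (3.54)(8.314)(265) = 7799 J.
ΔU = nCᵥΔT with Cᵥ = 3R/2: ΔU = (3.54)(12.47)(265) = 11699 J.
Q = ΔU + W = 11699 + 7799 = 19498 J.

Q ≈ 19500 J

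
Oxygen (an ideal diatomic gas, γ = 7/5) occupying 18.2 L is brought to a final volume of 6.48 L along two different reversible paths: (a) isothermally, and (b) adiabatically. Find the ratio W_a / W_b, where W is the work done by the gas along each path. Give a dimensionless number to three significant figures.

Path (a) isothermal: W = P₁V₁ ln(V₂/V₁) → W_a/(P₁V₁) = -1.033.
Path (b) adiabatic: W = P₁V₁(1 − (V₁/V₂)^(γ−1))/(γ−1) → W_b/(P₁V₁) = -1.279.
W_a / W_b = -1.033 / -1.279 = 0.8076.

W_a / W_b ≈ 0.808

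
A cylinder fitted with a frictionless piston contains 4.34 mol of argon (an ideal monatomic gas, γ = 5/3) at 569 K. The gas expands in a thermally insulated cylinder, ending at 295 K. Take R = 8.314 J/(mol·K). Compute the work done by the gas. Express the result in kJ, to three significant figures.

Adiabatic ⇒ Q = 0, so W_by = −ΔU = nCᵥ(T₁ − T₂).
Cᵥ = 3R/2 = 12.47 J/(mol·K).
W = (4.34)(12.47)(569 − 295) = 14830 J.

W ≈ 14.8 kJ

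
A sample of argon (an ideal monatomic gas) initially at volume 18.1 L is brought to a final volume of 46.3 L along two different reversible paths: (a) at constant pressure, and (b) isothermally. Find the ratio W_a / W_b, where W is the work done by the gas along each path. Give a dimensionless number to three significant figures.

Path (a) isobaric: W = P₁(V₂ − V₁) → W_a/(P₁V₁) = 1.558.
Path (b) isothermal: W = P₁V₁ ln(V₂/V₁) → W_b/(P₁V₁) = 0.9392.
W_a / W_b = 1.558 / 0.9392 = 1.659.

W_a / W_b ≈ 1.66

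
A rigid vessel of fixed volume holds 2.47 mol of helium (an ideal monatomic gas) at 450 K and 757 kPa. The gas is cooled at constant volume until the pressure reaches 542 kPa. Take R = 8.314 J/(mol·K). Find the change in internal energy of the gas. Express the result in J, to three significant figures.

Constant volume ⇒ W = 0, so Q = ΔU = nCᵥΔT with Cᵥ = 3R/2 = 12.47 J/(mol·K).
At constant V, T₂/T₁ = P₂/P₁ ⇒ ΔT = T₁(P₂/P₁ − 1) = 450·(542/757 − 1) = -127.8 K.
ΔU = (2.47)(12.47)(-127.8) = -3937 J.

ΔU ≈ -3940 J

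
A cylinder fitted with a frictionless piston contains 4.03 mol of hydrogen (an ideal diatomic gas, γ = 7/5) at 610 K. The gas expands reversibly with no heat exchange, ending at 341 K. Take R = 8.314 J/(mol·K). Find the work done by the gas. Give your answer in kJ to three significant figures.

Adiabatic ⇒ Q = 0, so W_by = −ΔU = nCᵥ(T₁ − T₂).
Cᵥ = 5R/2 = 20.79 J/(mol·K).
W = (4.03)(20.79)(610 − 341) = 22532 J.

W ≈ 22.5 kJ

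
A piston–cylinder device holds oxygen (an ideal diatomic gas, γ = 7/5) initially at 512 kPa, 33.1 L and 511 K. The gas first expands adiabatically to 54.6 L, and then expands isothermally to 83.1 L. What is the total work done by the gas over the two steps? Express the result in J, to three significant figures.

Step 1 (adiabatic): W = (P₁V₁ − P₂V₂)/(γ−1) = (16947 − 13872)/0.4 = 7687 J.
After step 1: P = 254.1 kPa, V = 54.6 L, T = 418.3 K.
Step 2 (isothermal): W = P₁V₁ ln(V₂/V₁) = (13872) ln(83.1/54.6) = 5827 J.
W_total = 7687 + 5827 = 13514 J.

W_total ≈ 13500 J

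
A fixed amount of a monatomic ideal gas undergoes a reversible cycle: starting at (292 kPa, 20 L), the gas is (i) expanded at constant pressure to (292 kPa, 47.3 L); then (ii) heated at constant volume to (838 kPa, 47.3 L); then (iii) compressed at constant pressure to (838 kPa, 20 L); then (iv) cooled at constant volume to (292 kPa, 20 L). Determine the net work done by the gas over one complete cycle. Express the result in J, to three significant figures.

W_net ≈ -14900 J

Constant-volume legs do no work.
W(i) = (292)(47.3 − 20) = 7972 J; W(iii) = (838)(20 − 47.3) = -22877 J.
W_net = 7972 − 22877 = -14906 J (the counter-clockwise enclosed area).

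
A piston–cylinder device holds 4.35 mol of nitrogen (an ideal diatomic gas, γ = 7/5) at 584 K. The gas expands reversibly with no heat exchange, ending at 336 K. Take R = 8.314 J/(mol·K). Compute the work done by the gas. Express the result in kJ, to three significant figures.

W ≈ 22.4 kJ

Adiabatic ⇒ Q = 0, so W_by = −ΔU = nCᵥ(T₁ − T₂).
Cᵥ = 5R/2 = 20.79 J/(mol·K).
W = (4.35)(20.79)(584 − 336) = 22423 J.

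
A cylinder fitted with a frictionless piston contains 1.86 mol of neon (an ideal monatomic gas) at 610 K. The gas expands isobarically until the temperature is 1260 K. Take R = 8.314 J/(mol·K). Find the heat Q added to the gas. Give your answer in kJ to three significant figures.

Isobaric: W = nRΔT = (1.86)(8.314)(650) = 10052 J.
ΔU = nCᵥΔT with Cᵥ = 3R/2: ΔU = (1.86)(12.47)(650) = 15077 J.
Q = ΔU + W = 15077 + 10052 = 25129 J.

Q ≈ 25.1 kJ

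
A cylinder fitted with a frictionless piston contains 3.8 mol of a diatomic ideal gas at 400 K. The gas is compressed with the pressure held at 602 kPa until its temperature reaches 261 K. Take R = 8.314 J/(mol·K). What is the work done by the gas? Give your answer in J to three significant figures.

W ≈ -4390 J

Isobaric: W = P ΔV = nR ΔT.
W = (3.8)(8.314)(261 − 400) = -4391 J.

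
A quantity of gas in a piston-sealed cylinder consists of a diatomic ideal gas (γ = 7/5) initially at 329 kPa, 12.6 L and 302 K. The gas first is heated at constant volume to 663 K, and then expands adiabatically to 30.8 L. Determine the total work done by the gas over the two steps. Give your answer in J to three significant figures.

W_total ≈ 6840 J

Step 1 (isochoric): W = 0 (constant volume).
After step 1: P = 722.3 kPa (V unchanged).
Step 2 (adiabatic): W = (P₁V₁ − P₂V₂)/(γ−1) = (9101 − 6365)/0.4 = 6839 J.
W_total = 0 + 6839 = 6839 J.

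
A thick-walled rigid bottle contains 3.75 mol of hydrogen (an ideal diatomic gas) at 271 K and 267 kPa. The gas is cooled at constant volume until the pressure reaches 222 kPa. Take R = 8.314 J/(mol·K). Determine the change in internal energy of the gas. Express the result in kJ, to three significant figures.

Constant volume ⇒ W = 0, so Q = ΔU = nCᵥΔT with Cᵥ = 5R/2 = 20.79 J/(mol·K).
At constant V, T₂/T₁ = P₂/P₁ ⇒ ΔT = T₁(P₂/P₁ − 1) = 271·(222/267 − 1) = -45.67 K.
ΔU = (3.75)(20.79)(-45.67) = -3560 J.

ΔU ≈ -3.56 kJ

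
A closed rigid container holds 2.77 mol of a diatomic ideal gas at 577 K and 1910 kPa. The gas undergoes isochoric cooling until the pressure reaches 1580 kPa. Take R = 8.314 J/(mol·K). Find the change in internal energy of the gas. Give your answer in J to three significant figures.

ΔU ≈ -5740 J

Constant volume ⇒ W = 0, so Q = ΔU = nCᵥΔT with Cᵥ = 5R/2 = 20.79 J/(mol·K).
At constant V, T₂/T₁ = P₂/P₁ ⇒ ΔT = T₁(P₂/P₁ − 1) = 577·(1580/1910 − 1) = -99.69 K.
ΔU = (2.77)(20.79)(-99.69) = -5740 J.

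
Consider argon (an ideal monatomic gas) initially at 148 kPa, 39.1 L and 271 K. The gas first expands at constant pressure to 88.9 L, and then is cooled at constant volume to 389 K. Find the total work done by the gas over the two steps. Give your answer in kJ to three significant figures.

W_total ≈ 7.37 kJ

Step 1 (isobaric): W = PΔV = (148 kPa)(88.9 − 39.1 L) = 7370 J.
Step 2 (isochoric): W = 0 (constant volume).
W_total = 7370 + 0 = 7370 J.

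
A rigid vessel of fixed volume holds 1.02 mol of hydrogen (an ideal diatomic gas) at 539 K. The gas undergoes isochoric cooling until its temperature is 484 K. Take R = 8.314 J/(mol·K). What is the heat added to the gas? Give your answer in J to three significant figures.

Q ≈ -1170 J

Constant volume ⇒ W = 0, so Q = ΔU = nCᵥΔT with Cᵥ = 5R/2 = 20.79 J/(mol·K).
ΔU = (1.02)(20.79)(484 − 539) = -1166 J.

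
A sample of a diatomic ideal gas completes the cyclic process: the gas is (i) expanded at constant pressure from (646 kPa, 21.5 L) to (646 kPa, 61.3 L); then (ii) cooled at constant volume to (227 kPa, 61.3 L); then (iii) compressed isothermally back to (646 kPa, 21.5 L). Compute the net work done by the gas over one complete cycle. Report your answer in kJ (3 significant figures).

W_net ≈ 11.1 kJ

Leg (i): W = PΔV = (646)(61.3 − 21.5) = 25711 J.
Leg (ii): W = 0.
Leg (iii): W = PᵢVᵢ ln(V_f/Vᵢ) = (13915) ln(21.5/61.3) = -14579 J.
W_net = 25711 − 14579 = 11132 J.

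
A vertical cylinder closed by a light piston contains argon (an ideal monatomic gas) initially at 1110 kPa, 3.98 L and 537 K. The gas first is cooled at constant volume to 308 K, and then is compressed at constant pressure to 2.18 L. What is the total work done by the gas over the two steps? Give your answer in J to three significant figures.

W_total ≈ -1150 J

Step 1 (isochoric): W = 0 (constant volume).
After step 1: P = 636.6 kPa (V unchanged).
Step 2 (isobaric): W = PΔV = (636.6 kPa)(2.18 − 3.98 L) = -1146 J.
W_total = 0 − 1146 = -1146 J.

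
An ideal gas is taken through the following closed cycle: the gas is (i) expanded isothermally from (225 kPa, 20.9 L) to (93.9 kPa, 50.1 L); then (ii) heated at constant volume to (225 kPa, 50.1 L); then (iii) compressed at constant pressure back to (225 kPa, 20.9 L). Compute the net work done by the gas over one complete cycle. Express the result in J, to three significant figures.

W_net ≈ -2460 J

Leg (i): W = PᵢVᵢ ln(V_f/Vᵢ) = (4702) ln(50.1/20.9) = 4111 J.
Leg (ii): W = 0.
Leg (iii): W = PΔV = (225)(20.9 − 50.1) = -6570 J.
W_net = 4111 − 6570 = -2459 J.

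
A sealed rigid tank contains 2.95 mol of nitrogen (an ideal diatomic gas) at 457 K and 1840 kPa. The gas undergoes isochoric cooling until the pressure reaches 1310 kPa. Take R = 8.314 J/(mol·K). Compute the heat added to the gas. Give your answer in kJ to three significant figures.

Constant volume ⇒ W = 0, so Q = ΔU = nCᵥΔT with Cᵥ = 5R/2 = 20.79 J/(mol·K).
At constant V, T₂/T₁ = P₂/P₁ ⇒ ΔT = T₁(P₂/P₁ − 1) = 457·(1310/1840 − 1) = -131.6 K.
ΔU = (2.95)(20.79)(-131.6) = -8071 J.

Q ≈ -8.07 kJ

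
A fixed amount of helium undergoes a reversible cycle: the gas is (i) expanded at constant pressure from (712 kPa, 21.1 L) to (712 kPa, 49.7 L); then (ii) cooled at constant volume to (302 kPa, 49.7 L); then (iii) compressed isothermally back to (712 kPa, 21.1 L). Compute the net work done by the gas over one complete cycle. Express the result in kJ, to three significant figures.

W_net ≈ 7.50 kJ

Leg (i): W = PΔV = (712)(49.7 − 21.1) = 20363 J.
Leg (ii): W = 0.
Leg (iii): W = PᵢVᵢ ln(V_f/Vᵢ) = (15009) ln(21.1/49.7) = -12859 J.
W_net = 20363 − 12859 = 7504 J.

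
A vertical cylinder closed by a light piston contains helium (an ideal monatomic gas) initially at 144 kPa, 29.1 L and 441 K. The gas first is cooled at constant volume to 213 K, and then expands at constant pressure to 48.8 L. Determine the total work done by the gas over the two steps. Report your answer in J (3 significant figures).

Step 1 (isochoric): W = 0 (constant volume).
After step 1: P = 69.55 kPa (V unchanged).
Step 2 (isobaric): W = PΔV = (69.55 kPa)(48.8 − 29.1 L) = 1370 J.
W_total = 0 + 1370 = 1370 J.

W_total ≈ 1370 J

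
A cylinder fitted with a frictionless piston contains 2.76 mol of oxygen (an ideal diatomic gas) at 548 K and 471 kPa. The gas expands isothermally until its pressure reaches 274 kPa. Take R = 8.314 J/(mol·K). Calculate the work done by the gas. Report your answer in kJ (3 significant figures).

W ≈ 6.81 kJ

Isothermal process: W = nRT ln(V₂/V₁) = nRT ln(P₁/P₂).
W = (2.76)(8.314)(548) × ln(471/274)
  = 12575 × ln(1.719) = 12575 × 0.5417
W_by_gas = 6812 J.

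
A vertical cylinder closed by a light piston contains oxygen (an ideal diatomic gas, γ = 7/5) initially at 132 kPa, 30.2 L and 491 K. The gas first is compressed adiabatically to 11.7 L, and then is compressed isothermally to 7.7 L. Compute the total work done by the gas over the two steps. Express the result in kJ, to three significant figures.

W_total ≈ -7.03 kJ

Step 1 (adiabatic): W = (P₁V₁ − P₂V₂)/(γ−1) = (3986 − 5825)/0.4 = -4597 J.
After step 1: P = 497.9 kPa, V = 11.7 L, T = 717.5 K.
Step 2 (isothermal): W = P₁V₁ ln(V₂/V₁) = (5825) ln(7.7/11.7) = -2437 J.
W_total = -4597 − 2437 = -7034 J.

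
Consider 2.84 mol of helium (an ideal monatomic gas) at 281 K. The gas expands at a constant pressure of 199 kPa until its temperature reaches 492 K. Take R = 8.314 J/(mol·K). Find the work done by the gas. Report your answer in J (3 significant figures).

Isobaric: W = P ΔV = nR ΔT.
W = (2.84)(8.314)(492 − 281) = 4982 J.

W ≈ 4980 J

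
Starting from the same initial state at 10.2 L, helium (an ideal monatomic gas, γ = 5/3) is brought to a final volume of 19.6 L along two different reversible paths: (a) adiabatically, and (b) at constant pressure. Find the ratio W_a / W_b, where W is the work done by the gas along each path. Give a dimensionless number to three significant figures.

Path (a) adiabatic: W = P₁V₁(1 − (V₁/V₂)^(γ−1))/(γ−1) → W_a/(P₁V₁) = 0.5295.
Path (b) isobaric: W = P₁(V₂ − V₁) → W_b/(P₁V₁) = 0.9216.
W_a / W_b = 0.5295 / 0.9216 = 0.5746.

W_a / W_b ≈ 0.575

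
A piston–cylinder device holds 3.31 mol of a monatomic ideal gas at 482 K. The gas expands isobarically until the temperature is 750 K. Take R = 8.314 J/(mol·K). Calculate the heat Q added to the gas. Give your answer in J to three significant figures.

Q ≈ 18400 J

Isobaric: W = nRΔT = (3.31)(8.314)(268) = 7375 J.
ΔU = nCᵥΔT with Cᵥ = 3R/2: ΔU = (3.31)(12.47)(268) = 11063 J.
Q = ΔU + W = 11063 + 7375 = 18438 J.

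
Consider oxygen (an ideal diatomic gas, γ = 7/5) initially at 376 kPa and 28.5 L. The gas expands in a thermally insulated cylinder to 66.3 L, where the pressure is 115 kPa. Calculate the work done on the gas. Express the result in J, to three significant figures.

W ≈ -7730 J

Adiabatic: W = (P₁V₁ − P₂V₂)/(γ − 1) with γ = 7/5.
P₁V₁ = 10716 J, P₂V₂ = 7624 J.
W = (10716 − 7624) / 0.4 = 7729 J.
Work on gas = −W_by = -7729 J.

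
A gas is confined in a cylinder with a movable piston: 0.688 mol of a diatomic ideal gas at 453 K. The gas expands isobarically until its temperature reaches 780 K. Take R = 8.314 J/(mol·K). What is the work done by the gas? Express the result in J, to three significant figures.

W ≈ 1870 J

Isobaric: W = P ΔV = nR ΔT.
W = (0.688)(8.314)(780 − 453) = 1870 J.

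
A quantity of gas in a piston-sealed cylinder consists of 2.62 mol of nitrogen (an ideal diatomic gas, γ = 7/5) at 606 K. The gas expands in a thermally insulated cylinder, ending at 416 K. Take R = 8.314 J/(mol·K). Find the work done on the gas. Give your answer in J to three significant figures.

W ≈ -10300 J

Adiabatic ⇒ Q = 0, so W_by = −ΔU = nCᵥ(T₁ − T₂).
Cᵥ = 5R/2 = 20.79 J/(mol·K).
W = (2.62)(20.79)(606 − 416) = 10347 J.
Work on gas = −W_by = -10347 J.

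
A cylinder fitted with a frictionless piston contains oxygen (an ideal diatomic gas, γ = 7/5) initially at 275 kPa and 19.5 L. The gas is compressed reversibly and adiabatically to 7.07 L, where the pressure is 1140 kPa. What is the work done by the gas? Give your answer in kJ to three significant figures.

Adiabatic: W = (P₁V₁ − P₂V₂)/(γ − 1) with γ = 7/5.
P₁V₁ = 5362 J, P₂V₂ = 8060 J.
W = (5362 − 8060) / 0.4 = -6743 J.

W ≈ -6.74 kJ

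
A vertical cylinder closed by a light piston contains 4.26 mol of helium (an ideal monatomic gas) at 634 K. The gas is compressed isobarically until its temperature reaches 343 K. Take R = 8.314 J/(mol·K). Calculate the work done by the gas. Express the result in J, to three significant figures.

W ≈ -10300 J

Isobaric: W = P ΔV = nR ΔT.
W = (4.26)(8.314)(343 − 634) = -10307 J.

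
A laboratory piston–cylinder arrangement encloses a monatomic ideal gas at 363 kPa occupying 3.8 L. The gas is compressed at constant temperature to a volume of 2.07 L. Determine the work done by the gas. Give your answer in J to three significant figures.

W ≈ -838 J

Isothermal: W = nRT ln(V₂/V₁) = P₁V₁ ln(V₂/V₁).
P₁V₁ = (363 kPa)(3.8 L) = 1379 J.
W = 1379 × ln(2.07/3.8) = 1379 × -0.6075
W_by_gas = -837.9 J.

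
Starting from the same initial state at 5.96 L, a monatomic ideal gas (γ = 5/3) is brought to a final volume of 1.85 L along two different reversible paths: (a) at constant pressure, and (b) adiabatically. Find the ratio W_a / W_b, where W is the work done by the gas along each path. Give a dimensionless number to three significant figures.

Path (a) isobaric: W = P₁(V₂ − V₁) → W_a/(P₁V₁) = -0.6896.
Path (b) adiabatic: W = P₁V₁(1 − (V₁/V₂)^(γ−1))/(γ−1) → W_b/(P₁V₁) = -1.772.
W_a / W_b = -0.6896 / -1.772 = 0.3892.

W_a / W_b ≈ 0.389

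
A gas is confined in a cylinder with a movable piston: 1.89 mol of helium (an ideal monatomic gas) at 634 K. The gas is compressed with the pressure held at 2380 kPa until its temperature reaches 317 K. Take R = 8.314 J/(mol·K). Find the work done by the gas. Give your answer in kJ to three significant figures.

W ≈ -4.98 kJ

Isobaric: W = P ΔV = nR ΔT.
W = (1.89)(8.314)(317 − 634) = -4981 J.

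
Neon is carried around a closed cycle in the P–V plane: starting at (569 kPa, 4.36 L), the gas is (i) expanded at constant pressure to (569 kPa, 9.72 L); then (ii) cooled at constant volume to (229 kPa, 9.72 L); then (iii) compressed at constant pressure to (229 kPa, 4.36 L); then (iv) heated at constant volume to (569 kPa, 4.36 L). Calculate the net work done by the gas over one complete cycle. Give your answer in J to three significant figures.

W_net ≈ 1820 J

Constant-volume legs do no work.
W(i) = (569)(9.72 − 4.36) = 3050 J; W(iii) = (229)(4.36 − 9.72) = -1227 J.
W_net = 3050 − 1227 = 1822 J (the clockwise enclosed area).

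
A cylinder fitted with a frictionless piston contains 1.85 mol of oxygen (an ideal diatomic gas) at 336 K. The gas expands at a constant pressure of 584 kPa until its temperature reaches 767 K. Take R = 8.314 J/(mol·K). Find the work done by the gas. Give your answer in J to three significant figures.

W ≈ 6630 J

Isobaric: W = P ΔV = nR ΔT.
W = (1.85)(8.314)(767 − 336) = 6629 J.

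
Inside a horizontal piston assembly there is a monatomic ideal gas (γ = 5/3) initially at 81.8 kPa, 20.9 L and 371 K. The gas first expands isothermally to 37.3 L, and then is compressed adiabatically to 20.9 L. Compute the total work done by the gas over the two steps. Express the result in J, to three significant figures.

Step 1 (isothermal): W = P₁V₁ ln(V₂/V₁) = (1710) ln(37.3/20.9) = 990.3 J.
After step 1: P = 45.83 kPa, V = 37.3 L, T = 371 K.
Step 2 (adiabatic): W = (P₁V₁ − P₂V₂)/(γ−1) = (1710 − 2515)/0.667 = -1209 J.
W_total = 990.3 − 1209 = -218.4 J.

W_total ≈ -218 J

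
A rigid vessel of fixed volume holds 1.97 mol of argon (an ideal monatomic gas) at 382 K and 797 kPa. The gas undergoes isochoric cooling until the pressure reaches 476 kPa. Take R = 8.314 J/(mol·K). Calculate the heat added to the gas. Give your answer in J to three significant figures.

Q ≈ -3780 J

Constant volume ⇒ W = 0, so Q = ΔU = nCᵥΔT with Cᵥ = 3R/2 = 12.47 J/(mol·K).
At constant V, T₂/T₁ = P₂/P₁ ⇒ ΔT = T₁(P₂/P₁ − 1) = 382·(476/797 − 1) = -153.9 K.
ΔU = (1.97)(12.47)(-153.9) = -3780 J.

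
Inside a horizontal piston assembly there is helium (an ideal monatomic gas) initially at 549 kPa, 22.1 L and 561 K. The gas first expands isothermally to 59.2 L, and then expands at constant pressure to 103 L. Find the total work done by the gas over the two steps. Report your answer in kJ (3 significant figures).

Step 1 (isothermal): W = P₁V₁ ln(V₂/V₁) = (12133) ln(59.2/22.1) = 11955 J.
After step 1: P = 204.9 kPa, V = 59.2 L, T = 561 K.
Step 2 (isobaric): W = PΔV = (204.9 kPa)(103 − 59.2 L) = 8977 J.
W_total = 11955 + 8977 = 20932 J.

W_total ≈ 20.9 kJ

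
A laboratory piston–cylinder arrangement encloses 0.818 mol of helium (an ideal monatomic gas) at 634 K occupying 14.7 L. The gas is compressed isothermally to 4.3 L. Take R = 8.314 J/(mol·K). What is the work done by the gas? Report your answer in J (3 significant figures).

W ≈ -5300 J

Isothermal: W = nRT ln(V₂/V₁).
W = (0.818)(8.314)(634) × ln(4.3/14.7)
  = 4312 × -1.229
W_by_gas = -5300 J.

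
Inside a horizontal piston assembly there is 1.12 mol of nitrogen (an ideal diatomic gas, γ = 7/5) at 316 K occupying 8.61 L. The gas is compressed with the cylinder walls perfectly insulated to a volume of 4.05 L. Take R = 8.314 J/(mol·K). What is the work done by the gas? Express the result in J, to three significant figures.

Adiabatic: TV^(γ−1) = const with γ = 7/5.
T₂ = T₁ (V₁/V₂)^(γ−1) = 316 × (8.61/4.05)^0.4 = 316 × 1.352 = 427.3 K.
W_by = nCᵥ(T₁ − T₂) = (1.12)(20.79)(316 − 427.3) = -2590 J.

W ≈ -2590 J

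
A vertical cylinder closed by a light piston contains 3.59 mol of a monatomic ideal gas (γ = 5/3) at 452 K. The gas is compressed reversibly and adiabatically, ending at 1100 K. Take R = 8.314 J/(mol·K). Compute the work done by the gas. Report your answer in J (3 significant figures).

Adiabatic ⇒ Q = 0, so W_by = −ΔU = nCᵥ(T₁ − T₂).
Cᵥ = 3R/2 = 12.47 J/(mol·K).
W = (3.59)(12.47)(452 − 1100) = -29012 J.

W ≈ -29000 J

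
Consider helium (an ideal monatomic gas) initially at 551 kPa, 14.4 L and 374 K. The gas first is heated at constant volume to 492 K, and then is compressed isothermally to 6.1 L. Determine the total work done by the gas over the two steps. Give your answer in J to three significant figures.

W_total ≈ -8970 J

Step 1 (isochoric): W = 0 (constant volume).
After step 1: P = 724.8 kPa (V unchanged).
Step 2 (isothermal): W = P₁V₁ ln(V₂/V₁) = (10438) ln(6.1/14.4) = -8965 J.
W_total = 0 − 8965 = -8965 J.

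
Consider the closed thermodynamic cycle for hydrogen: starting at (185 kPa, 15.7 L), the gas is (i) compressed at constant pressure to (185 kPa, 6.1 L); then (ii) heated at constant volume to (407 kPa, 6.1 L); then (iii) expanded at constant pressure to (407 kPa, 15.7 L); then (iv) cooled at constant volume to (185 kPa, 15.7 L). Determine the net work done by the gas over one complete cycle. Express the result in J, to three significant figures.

Constant-volume legs do no work.
W(i) = (185)(6.1 − 15.7) = -1776 J; W(iii) = (407)(15.7 − 6.1) = 3907 J.
W_net = -1776 + 3907 = 2131 J (the clockwise enclosed area).

W_net ≈ 2130 J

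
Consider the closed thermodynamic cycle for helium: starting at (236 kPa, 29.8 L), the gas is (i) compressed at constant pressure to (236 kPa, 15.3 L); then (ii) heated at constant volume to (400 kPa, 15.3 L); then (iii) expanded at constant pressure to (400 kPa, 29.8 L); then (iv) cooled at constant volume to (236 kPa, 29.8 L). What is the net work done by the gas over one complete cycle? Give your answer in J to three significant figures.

Constant-volume legs do no work.
W(i) = (236)(15.3 − 29.8) = -3422 J; W(iii) = (400)(29.8 − 15.3) = 5800 J.
W_net = -3422 + 5800 = 2378 J (the clockwise enclosed area).

W_net ≈ 2380 J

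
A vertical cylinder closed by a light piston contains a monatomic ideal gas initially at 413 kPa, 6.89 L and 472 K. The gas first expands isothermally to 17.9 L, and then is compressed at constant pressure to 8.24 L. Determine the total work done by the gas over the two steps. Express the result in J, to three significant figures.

W_total ≈ 1180 J

Step 1 (isothermal): W = P₁V₁ ln(V₂/V₁) = (2846) ln(17.9/6.89) = 2717 J.
After step 1: P = 159 kPa, V = 17.9 L, T = 472 K.
Step 2 (isobaric): W = PΔV = (159 kPa)(8.24 − 17.9 L) = -1536 J.
W_total = 2717 − 1536 = 1181 J.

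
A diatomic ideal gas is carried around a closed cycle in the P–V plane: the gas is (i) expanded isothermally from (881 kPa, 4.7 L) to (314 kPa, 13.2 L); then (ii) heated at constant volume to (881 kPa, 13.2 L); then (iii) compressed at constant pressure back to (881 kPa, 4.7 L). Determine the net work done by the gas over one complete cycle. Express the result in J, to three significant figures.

Leg (i): W = PᵢVᵢ ln(V_f/Vᵢ) = (4141) ln(13.2/4.7) = 4276 J.
Leg (ii): W = 0.
Leg (iii): W = PΔV = (881)(4.7 − 13.2) = -7488 J.
W_net = 4276 − 7488 = -3213 J.

W_net ≈ -3210 J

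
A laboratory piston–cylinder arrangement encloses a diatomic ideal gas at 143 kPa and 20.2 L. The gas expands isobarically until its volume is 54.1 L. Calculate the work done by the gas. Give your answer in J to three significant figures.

Isobaric: W = P ΔV.
W = (143 kPa)(54.1 − 20.2 L) = (143)(33.9) = 4848 J.

W ≈ 4850 J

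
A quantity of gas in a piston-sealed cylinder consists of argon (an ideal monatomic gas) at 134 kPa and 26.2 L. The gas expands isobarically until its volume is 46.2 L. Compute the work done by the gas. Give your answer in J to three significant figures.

W ≈ 2680 J

Isobaric: W = P ΔV.
W = (134 kPa)(46.2 − 26.2 L) = (134)(20) = 2680 J.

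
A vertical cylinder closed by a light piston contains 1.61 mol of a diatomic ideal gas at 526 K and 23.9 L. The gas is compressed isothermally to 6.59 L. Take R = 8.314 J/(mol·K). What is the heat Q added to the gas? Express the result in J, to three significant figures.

Q ≈ -9070 J

Isothermal ⇒ ΔU = 0, so Q = W = nRT ln(V₂/V₁).
Q = (1.61)(8.314)(526) ln(6.59/23.9) = 7041 × -1.288 = -9071 J.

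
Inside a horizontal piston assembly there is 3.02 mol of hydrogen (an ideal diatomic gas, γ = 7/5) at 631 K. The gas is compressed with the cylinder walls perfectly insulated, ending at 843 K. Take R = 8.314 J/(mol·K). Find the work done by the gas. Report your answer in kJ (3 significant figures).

Adiabatic ⇒ Q = 0, so W_by = −ΔU = nCᵥ(T₁ − T₂).
Cᵥ = 5R/2 = 20.79 J/(mol·K).
W = (3.02)(20.79)(631 − 843) = -13307 J.

W ≈ -13.3 kJ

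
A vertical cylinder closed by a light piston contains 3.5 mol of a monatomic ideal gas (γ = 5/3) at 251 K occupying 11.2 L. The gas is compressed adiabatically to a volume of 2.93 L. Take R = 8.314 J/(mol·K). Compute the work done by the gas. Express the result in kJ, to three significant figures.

Adiabatic: TV^(γ−1) = const with γ = 5/3.
T₂ = T₁ (V₁/V₂)^(γ−1) = 251 × (11.2/2.93)^0.667 = 251 × 2.445 = 613.6 K.
W_by = nCᵥ(T₁ − T₂) = (3.5)(12.47)(251 − 613.6) = -15828 J.

W ≈ -15.8 kJ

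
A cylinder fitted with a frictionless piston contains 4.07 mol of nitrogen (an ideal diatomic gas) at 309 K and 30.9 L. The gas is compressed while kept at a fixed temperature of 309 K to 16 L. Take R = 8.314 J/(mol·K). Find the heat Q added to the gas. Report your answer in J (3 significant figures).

Isothermal ⇒ ΔU = 0, so Q = W = nRT ln(V₂/V₁).
Q = (4.07)(8.314)(309) ln(16/30.9) = 10456 × -0.6582 = -6882 J.

Q ≈ -6880 J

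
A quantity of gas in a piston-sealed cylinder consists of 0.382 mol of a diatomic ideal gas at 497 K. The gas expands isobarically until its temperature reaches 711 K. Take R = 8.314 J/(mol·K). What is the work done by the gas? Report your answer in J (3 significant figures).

Isobaric: W = P ΔV = nR ΔT.
W = (0.382)(8.314)(711 − 497) = 679.7 J.

W ≈ 680 J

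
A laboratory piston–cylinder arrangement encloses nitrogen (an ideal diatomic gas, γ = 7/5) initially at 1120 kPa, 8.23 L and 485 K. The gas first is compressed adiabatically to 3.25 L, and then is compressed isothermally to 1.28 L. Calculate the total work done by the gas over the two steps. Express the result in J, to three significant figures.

Step 1 (adiabatic): W = (P₁V₁ − P₂V₂)/(γ−1) = (9218 − 13367)/0.4 = -10373 J.
After step 1: P = 4113 kPa, V = 3.25 L, T = 703.3 K.
Step 2 (isothermal): W = P₁V₁ ln(V₂/V₁) = (13367) ln(1.28/3.25) = -12455 J.
W_total = -10373 − 12455 = -22828 J.

W_total ≈ -22800 J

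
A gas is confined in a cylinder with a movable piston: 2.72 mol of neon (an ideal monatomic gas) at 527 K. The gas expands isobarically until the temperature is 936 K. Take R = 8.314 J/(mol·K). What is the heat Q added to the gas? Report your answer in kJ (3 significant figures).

Isobaric: W = nRΔT = (2.72)(8.314)(409) = 9249 J.
ΔU = nCᵥΔT with Cᵥ = 3R/2: ΔU = (2.72)(12.47)(409) = 13874 J.
Q = ΔU + W = 13874 + 9249 = 23123 J.

Q ≈ 23.1 kJ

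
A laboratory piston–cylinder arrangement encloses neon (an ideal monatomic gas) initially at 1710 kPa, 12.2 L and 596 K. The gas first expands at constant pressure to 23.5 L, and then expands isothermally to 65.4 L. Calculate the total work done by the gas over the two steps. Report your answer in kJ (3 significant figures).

W_total ≈ 60.5 kJ

Step 1 (isobaric): W = PΔV = (1710 kPa)(23.5 − 12.2 L) = 19323 J.
After step 1: P = 1710 kPa, V = 23.5 L, T = 1148 K.
Step 2 (isothermal): W = P₁V₁ ln(V₂/V₁) = (40185) ln(65.4/23.5) = 41130 J.
W_total = 19323 + 41130 = 60453 J.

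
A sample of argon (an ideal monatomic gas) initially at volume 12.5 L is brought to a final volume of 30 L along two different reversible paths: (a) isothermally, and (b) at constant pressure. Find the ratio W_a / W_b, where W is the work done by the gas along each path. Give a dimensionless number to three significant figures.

W_a / W_b ≈ 0.625

Path (a) isothermal: W = P₁V₁ ln(V₂/V₁) → W_a/(P₁V₁) = 0.8755.
Path (b) isobaric: W = P₁(V₂ − V₁) → W_b/(P₁V₁) = 1.4.
W_a / W_b = 0.8755 / 1.4 = 0.6253.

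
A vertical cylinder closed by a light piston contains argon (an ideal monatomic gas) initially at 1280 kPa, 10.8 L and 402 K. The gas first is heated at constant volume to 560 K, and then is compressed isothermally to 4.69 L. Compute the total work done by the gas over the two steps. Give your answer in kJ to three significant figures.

W_total ≈ -16.1 kJ

Step 1 (isochoric): W = 0 (constant volume).
After step 1: P = 1783 kPa (V unchanged).
Step 2 (isothermal): W = P₁V₁ ln(V₂/V₁) = (19257) ln(4.69/10.8) = -16063 J.
W_total = 0 − 16063 = -16063 J.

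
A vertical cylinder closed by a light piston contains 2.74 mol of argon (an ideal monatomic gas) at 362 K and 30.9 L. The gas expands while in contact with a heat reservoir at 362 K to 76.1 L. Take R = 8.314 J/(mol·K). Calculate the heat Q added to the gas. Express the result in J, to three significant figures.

Isothermal ⇒ ΔU = 0, so Q = W = nRT ln(V₂/V₁).
Q = (2.74)(8.314)(362) ln(76.1/30.9) = 8246 × 0.9013 = 7432 J.

Q ≈ 7430 J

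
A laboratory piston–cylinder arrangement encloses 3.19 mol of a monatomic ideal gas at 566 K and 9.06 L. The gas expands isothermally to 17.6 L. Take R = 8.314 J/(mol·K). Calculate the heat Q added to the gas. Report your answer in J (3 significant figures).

Q ≈ 9970 J

Isothermal ⇒ ΔU = 0, so Q = W = nRT ln(V₂/V₁).
Q = (3.19)(8.314)(566) ln(17.6/9.06) = 15011 × 0.664 = 9968 J.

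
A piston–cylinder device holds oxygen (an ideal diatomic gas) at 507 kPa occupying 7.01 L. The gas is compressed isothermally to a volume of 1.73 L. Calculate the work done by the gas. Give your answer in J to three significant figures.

W ≈ -4970 J

Isothermal: W = nRT ln(V₂/V₁) = P₁V₁ ln(V₂/V₁).
P₁V₁ = (507 kPa)(7.01 L) = 3554 J.
W = 3554 × ln(1.73/7.01) = 3554 × -1.399
W_by_gas = -4973 J.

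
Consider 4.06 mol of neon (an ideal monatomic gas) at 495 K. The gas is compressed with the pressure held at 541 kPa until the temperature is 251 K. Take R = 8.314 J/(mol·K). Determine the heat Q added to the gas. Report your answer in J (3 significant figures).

Isobaric: W = nRΔT = (4.06)(8.314)(-244) = -8236 J.
ΔU = nCᵥΔT with Cᵥ = 3R/2: ΔU = (4.06)(12.47)(-244) = -12354 J.
Q = ΔU + W = -12354 − 8236 = -20590 J.

Q ≈ -20600 J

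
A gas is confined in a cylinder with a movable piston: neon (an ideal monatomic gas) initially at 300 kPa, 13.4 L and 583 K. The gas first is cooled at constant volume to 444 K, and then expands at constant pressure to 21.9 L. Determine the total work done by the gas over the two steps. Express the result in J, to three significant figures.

Step 1 (isochoric): W = 0 (constant volume).
After step 1: P = 228.5 kPa (V unchanged).
Step 2 (isobaric): W = PΔV = (228.5 kPa)(21.9 − 13.4 L) = 1942 J.
W_total = 0 + 1942 = 1942 J.

W_total ≈ 1940 J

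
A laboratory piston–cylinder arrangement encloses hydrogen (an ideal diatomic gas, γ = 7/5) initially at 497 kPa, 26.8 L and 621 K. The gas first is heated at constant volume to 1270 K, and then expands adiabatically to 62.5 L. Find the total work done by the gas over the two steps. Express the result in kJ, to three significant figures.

W_total ≈ 19.6 kJ

Step 1 (isochoric): W = 0 (constant volume).
After step 1: P = 1016 kPa (V unchanged).
Step 2 (adiabatic): W = (P₁V₁ − P₂V₂)/(γ−1) = (27240 − 19414)/0.4 = 19566 J.
W_total = 0 + 19566 = 19566 J.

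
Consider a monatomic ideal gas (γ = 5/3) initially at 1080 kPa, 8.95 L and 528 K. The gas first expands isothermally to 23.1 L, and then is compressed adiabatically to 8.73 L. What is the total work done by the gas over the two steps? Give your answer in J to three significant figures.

W_total ≈ -4070 J

Step 1 (isothermal): W = P₁V₁ ln(V₂/V₁) = (9666) ln(23.1/8.95) = 9165 J.
After step 1: P = 418.4 kPa, V = 23.1 L, T = 528 K.
Step 2 (adiabatic): W = (P₁V₁ − P₂V₂)/(γ−1) = (9666 − 18492)/0.667 = -13239 J.
W_total = 9165 − 13239 = -4074 J.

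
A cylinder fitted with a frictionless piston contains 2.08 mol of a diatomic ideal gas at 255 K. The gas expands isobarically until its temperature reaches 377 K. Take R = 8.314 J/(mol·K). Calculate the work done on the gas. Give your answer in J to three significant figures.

Isobaric: W = P ΔV = nR ΔT.
W = (2.08)(8.314)(377 − 255) = 2110 J.
Work on gas = −W_by = -2110 J.

W ≈ -2110 J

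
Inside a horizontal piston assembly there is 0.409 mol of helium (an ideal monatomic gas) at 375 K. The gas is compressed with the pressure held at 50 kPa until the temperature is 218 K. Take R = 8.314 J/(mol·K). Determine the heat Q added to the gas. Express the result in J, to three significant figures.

Isobaric: W = nRΔT = (0.409)(8.314)(-157) = -533.9 J.
ΔU = nCᵥΔT with Cᵥ = 3R/2: ΔU = (0.409)(12.47)(-157) = -800.8 J.
Q = ΔU + W = -800.8 − 533.9 = -1335 J.

Q ≈ -1330 J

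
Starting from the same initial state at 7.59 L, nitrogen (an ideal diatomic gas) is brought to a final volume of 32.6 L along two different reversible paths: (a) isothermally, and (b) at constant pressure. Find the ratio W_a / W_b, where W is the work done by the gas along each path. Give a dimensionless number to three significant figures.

W_a / W_b ≈ 0.442

Path (a) isothermal: W = P₁V₁ ln(V₂/V₁) → W_a/(P₁V₁) = 1.457.
Path (b) isobaric: W = P₁(V₂ − V₁) → W_b/(P₁V₁) = 3.295.
W_a / W_b = 1.457 / 3.295 = 0.4423.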